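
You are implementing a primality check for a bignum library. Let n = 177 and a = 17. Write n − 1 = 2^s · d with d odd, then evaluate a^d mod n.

n − 1 = 176 = 2^4 · 11, so s = 4 and d = 11.
17^11 mod 177 = 86.

86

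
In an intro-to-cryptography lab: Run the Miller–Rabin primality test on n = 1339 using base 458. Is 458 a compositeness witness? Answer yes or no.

n − 1 = 1338 = 2^1 · 669, so s = 1 and d = 669.
Repeated squaring mod 1339: 458^1 ≡ 458, 458^2 ≡ 880, 458^4 ≡ 458, 458^8 ≡ 880, 458^16 ≡ 458, 458^32 ≡ 880, 458^64 ≡ 458, 458^128 ≡ 880, 458^256 ≡ 458, 458^512 ≡ 880.
669 = 512 + 128 + 16 + 8 + 4 + 1, so 458^669 ≡ 880·880·458·880·458·458 ≡ 1 (mod 1339).
x_0 = 458^669 mod 1339 = 1.
x_0 = 1, so 458 is not a witness.

no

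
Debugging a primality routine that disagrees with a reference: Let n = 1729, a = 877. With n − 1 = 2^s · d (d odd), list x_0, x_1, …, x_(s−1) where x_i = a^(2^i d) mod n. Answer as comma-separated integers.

645, 1065, 1, 1, 1, 1

n − 1 = 1728 = 2^6 · 27, so s = 6 and d = 27.
x_0 = 877^27 mod 1729 = 645.
x_1 = 645^2 mod 1729 = 1065.
x_2 = 1065^2 mod 1729 = 1.
x_3 = 1^2 mod 1729 = 1.
x_4 = 1^2 mod 1729 = 1.
x_5 = 1^2 mod 1729 = 1.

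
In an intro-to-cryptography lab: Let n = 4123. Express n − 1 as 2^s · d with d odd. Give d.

Halving: 4122 → 2061; 2061 is odd.
So 4122 = 2^1 · 2061.

2061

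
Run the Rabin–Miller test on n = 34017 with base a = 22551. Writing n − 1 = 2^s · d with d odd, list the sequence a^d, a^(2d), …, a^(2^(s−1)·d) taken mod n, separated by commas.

25077, 17667, 16914, 426, 11391

n − 1 = 34016 = 2^5 · 1063, so s = 5 and d = 1063.
x_0 = 22551^1063 mod 34017 = 25077.
x_1 = 25077^2 mod 34017 = 17667.
x_2 = 17667^2 mod 34017 = 16914.
x_3 = 16914^2 mod 34017 = 426.
x_4 = 426^2 mod 34017 = 11391.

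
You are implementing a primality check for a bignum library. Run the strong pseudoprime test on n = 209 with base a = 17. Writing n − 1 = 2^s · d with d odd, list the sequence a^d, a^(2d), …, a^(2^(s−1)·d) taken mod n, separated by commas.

73, 104, 157, 196

n − 1 = 208 = 2^4 · 13, so s = 4 and d = 13.
x_0 = 17^13 mod 209 = 73.
x_1 = 73^2 mod 209 = 104.
x_2 = 104^2 mod 209 = 157.
x_3 = 157^2 mod 209 = 196.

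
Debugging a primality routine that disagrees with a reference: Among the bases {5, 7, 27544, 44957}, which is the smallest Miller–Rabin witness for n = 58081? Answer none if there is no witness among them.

n − 1 = 58080 = 2^5 · 1815, so s = 5 and d = 1815.
Base 5: x_0 = 5^1815 mod 58081 = 36361. x_0 is neither 1 nor 58080, so continue squaring. x_1 = 36361^2 mod 58081 = 24518. x_2 = 24518^2 mod 58081 = 52055. x_3 = 52055^2 mod 58081 = 12051. x_4 = 12051^2 mod 58081 = 24101. Reached i = s−1 = 4 without hitting −1: 5 is a Miller–Rabin witness and 58081 is composite.
Base 7: x_0 = 7^1815 mod 58081 = 7360. x_0 is neither 1 nor 58080, so continue squaring. x_1 = 7360^2 mod 58081 = 38108. x_2 = 38108^2 mod 58081 = 20421. x_3 = 20421^2 mod 58081 = 53742. x_4 = 53742^2 mod 58081 = 8677. Reached i = s−1 = 4 without hitting −1: 7 is a Miller–Rabin witness and 58081 is composite.
Base 27544: x_0 = 27544^1815 mod 58081 = 10474. x_0 is neither 1 nor 58080, so continue squaring. x_1 = 10474^2 mod 58081 = 47748. x_2 = 47748^2 mod 58081 = 18011. x_3 = 18011^2 mod 58081 = 13736. x_4 = 13736^2 mod 58081 = 30608. Reached i = s−1 = 4 without hitting −1: 27544 is a Miller–Rabin witness and 58081 is composite.
Base 44957: x_0 = 44957^1815 mod 58081 = 47106. x_0 is neither 1 nor 58080, so continue squaring. x_1 = 47106^2 mod 58081 = 48712. x_2 = 48712^2 mod 58081 = 17770. x_3 = 17770^2 mod 58081 = 44584. x_4 = 44584^2 mod 58081 = 26993. Reached i = s−1 = 4 without hitting −1: 44957 is a Miller–Rabin witness and 58081 is composite.
The smallest witness among the given bases is 5.

5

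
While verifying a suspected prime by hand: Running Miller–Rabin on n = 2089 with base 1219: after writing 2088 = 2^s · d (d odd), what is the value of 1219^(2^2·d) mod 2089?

n − 1 = 2088 = 2^3 · 261, so s = 3 and d = 261.
x_0 = 1219^261 mod 2089 = 2088.
x_1 = 2088^2 mod 2089 = 1.
x_2 = 1^2 mod 2089 = 1.

1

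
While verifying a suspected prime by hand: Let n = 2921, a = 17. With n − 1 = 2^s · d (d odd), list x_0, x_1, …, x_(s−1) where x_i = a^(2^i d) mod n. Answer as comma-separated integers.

n − 1 = 2920 = 2^3 · 365, so s = 3 and d = 365.
x_0 = 17^365 mod 2921 = 1137.
x_1 = 1137^2 mod 2921 = 1687.
x_2 = 1687^2 mod 2921 = 915.

1137, 1687, 915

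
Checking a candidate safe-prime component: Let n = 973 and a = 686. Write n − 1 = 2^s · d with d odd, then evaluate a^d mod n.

861

n − 1 = 972 = 2^2 · 243, so s = 2 and d = 243.
Repeated squaring mod 973: 686^1 ≡ 686, 686^2 ≡ 637, 686^4 ≡ 28, 686^8 ≡ 784, 686^16 ≡ 693, 686^32 ≡ 560, 686^64 ≡ 294, 686^128 ≡ 812.
243 = 128 + 64 + 32 + 16 + 2 + 1, so 686^243 ≡ 812·294·560·693·637·686 ≡ 861 (mod 973).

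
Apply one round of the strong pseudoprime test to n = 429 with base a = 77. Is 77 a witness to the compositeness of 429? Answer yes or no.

n − 1 = 428 = 2^2 · 107, so s = 2 and d = 107.
x_0 = 77^107 mod 429 = 77.
x_0 is neither 1 nor 428, so continue squaring.
x_1 = 77^2 mod 429 = 352.
Reached i = s−1 = 1 without hitting −1: 77 is a Miller–Rabin witness and 429 is composite.

yes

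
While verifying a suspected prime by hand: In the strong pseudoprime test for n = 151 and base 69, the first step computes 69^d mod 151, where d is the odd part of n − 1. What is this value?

1

n − 1 = 150 = 2^1 · 75, so s = 1 and d = 75.
69^75 mod 151 = 1.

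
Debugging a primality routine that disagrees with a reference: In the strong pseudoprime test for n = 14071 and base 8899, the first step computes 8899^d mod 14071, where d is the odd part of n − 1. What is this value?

n − 1 = 14070 = 2^1 · 7035, so s = 1 and d = 7035.
By repeated squaring, 8899^7035 ≡ 1 (mod 14071).

1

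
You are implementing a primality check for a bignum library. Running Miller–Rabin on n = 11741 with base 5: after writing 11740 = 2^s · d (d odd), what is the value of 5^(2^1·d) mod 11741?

n − 1 = 11740 = 2^2 · 2935, so s = 2 and d = 2935.
x_0 = 5^2935 mod 11741 = 5182.
x_1 = 5182^2 mod 11741 = 1457.

1457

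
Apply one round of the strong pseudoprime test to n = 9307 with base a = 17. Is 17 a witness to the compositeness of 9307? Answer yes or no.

n − 1 = 9306 = 2^1 · 4653, so s = 1 and d = 4653.
By repeated squaring, 17^4653 ≡ 514 (mod 9307).
x_0 = 17^4653 mod 9307 = 514.
x_0 ∉ {1, 9306} and s = 1, so 17 is a Miller–Rabin witness and 9307 is composite.

yes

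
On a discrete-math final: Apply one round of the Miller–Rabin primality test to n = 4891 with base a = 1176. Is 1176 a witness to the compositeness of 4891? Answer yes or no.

n − 1 = 4890 = 2^1 · 2445, so s = 1 and d = 2445.
x_0 = 1176^2445 mod 4891 = 1.
x_0 = 1, so 1176 is not a witness.

no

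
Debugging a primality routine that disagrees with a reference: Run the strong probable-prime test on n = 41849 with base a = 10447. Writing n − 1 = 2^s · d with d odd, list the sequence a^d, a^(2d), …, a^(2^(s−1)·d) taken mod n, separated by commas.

n − 1 = 41848 = 2^3 · 5231, so s = 3 and d = 5231.
x_0 = 10447^5231 mod 41849 = 22389.
x_1 = 22389^2 mod 41849 = 41848.
x_2 = 41848^2 mod 41849 = 1.

22389, 41848, 1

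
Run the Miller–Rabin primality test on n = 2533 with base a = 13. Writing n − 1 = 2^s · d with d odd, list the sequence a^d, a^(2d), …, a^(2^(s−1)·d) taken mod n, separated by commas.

n − 1 = 2532 = 2^2 · 633, so s = 2 and d = 633.
x_0 = 13^633 mod 2533 = 727.
x_1 = 727^2 mod 2533 = 1665.

727, 1665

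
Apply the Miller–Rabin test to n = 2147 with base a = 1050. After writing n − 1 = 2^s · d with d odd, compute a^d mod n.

538

n − 1 = 2146 = 2^1 · 1073, so s = 1 and d = 1073.
Repeated squaring mod 2147: 1050^1 ≡ 1050, 1050^2 ≡ 1089, 1050^4 ≡ 777, 1050^8 ≡ 422, 1050^16 ≡ 2030, 1050^32 ≡ 807, 1050^64 ≡ 708, 1050^128 ≡ 1013, 1050^256 ≡ 2050, 1050^512 ≡ 821, 1050^1024 ≡ 2030.
1073 = 1024 + 32 + 16 + 1, so 1050^1073 ≡ 2030·807·2030·1050 ≡ 538 (mod 2147).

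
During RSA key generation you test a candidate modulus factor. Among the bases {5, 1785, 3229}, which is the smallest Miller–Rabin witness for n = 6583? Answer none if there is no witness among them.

n − 1 = 6582 = 2^1 · 3291, so s = 1 and d = 3291.
Base 5: x_0 = 5^3291 mod 6583 = 3398. x_0 ∉ {1, 6582} and s = 1, so 5 is a Miller–Rabin witness and 6583 is composite.
Base 1785: x_0 = 1785^3291 mod 6583 = 2046. x_0 ∉ {1, 6582} and s = 1, so 1785 is a Miller–Rabin witness and 6583 is composite.
Base 3229: x_0 = 3229^3291 mod 6583 = 2426. x_0 ∉ {1, 6582} and s = 1, so 3229 is a Miller–Rabin witness and 6583 is composite.
The smallest witness among the given bases is 5.

5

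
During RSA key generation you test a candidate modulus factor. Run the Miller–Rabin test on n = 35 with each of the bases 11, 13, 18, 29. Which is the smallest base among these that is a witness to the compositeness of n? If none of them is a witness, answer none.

11

n − 1 = 34 = 2^1 · 17, so s = 1 and d = 17.
Base 11: x_0 = 11^17 mod 35 = 16. x_0 ∉ {1, 34} and s = 1, so 11 is a Miller–Rabin witness and 35 is composite.
Base 13: x_0 = 13^17 mod 35 = 13. x_0 ∉ {1, 34} and s = 1, so 13 is a Miller–Rabin witness and 35 is composite.
Base 18: x_0 = 18^17 mod 35 = 23. x_0 ∉ {1, 34} and s = 1, so 18 is a Miller–Rabin witness and 35 is composite.
Base 29: x_0 = 29^17 mod 35 = 29. x_0 ∉ {1, 34} and s = 1, so 29 is a Miller–Rabin witness and 35 is composite.
The smallest witness among the given bases is 11.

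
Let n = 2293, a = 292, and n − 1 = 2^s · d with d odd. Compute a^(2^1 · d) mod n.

n − 1 = 2292 = 2^2 · 573, so s = 2 and d = 573.
Repeated squaring mod 2293: 292^1 ≡ 292, 292^2 ≡ 423, 292^4 ≡ 75, 292^8 ≡ 1039, 292^16 ≡ 1811, 292^32 ≡ 731, 292^64 ≡ 92, 292^128 ≡ 1585, 292^256 ≡ 1390, 292^512 ≡ 1394.
573 = 512 + 32 + 16 + 8 + 4 + 1, so 292^573 ≡ 1394·731·1811·1039·75·292 ≡ 600 (mod 2293).
x_0 = 600.
x_1 = 600^2 mod 2293 = 2292.

2292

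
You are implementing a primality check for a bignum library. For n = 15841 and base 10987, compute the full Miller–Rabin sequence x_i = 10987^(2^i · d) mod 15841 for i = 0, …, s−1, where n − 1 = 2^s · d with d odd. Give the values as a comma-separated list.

n − 1 = 15840 = 2^5 · 495, so s = 5 and d = 495.
x_0 = 10987^495 mod 15841 = 2045.
x_1 = 2045^2 mod 15841 = 1.
x_2 = 1^2 mod 15841 = 1.
x_3 = 1^2 mod 15841 = 1.
x_4 = 1^2 mod 15841 = 1.

2045, 1, 1, 1, 1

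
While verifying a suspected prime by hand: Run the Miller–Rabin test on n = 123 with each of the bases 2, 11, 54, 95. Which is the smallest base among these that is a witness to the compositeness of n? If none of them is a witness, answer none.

2

n − 1 = 122 = 2^1 · 61, so s = 1 and d = 61.
Base 2: x_0 = 2^61 mod 123 = 2. x_0 ∉ {1, 122} and s = 1, so 2 is a Miller–Rabin witness and 123 is composite.
Base 11: x_0 = 11^61 mod 123 = 71. x_0 ∉ {1, 122} and s = 1, so 11 is a Miller–Rabin witness and 123 is composite.
Base 54: x_0 = 54^61 mod 123 = 69. x_0 ∉ {1, 122} and s = 1, so 54 is a Miller–Rabin witness and 123 is composite.
Base 95: x_0 = 95^61 mod 123 = 110. x_0 ∉ {1, 122} and s = 1, so 95 is a Miller–Rabin witness and 123 is composite.
The smallest witness among the given bases is 2.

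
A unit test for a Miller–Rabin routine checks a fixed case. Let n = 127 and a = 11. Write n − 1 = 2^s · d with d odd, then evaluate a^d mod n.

1

n − 1 = 126 = 2^1 · 63, so s = 1 and d = 63.
11^63 mod 127 = 1.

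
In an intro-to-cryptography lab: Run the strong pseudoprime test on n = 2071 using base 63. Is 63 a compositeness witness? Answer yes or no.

n − 1 = 2070 = 2^1 · 1035, so s = 1 and d = 1035.
x_0 = 63^1035 mod 2071 = 1.
x_0 = 1, so 63 is not a witness.

no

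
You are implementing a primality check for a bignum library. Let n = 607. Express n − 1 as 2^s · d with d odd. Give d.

303

Halving: 606 → 303; 303 is odd.
So 606 = 2^1 · 303.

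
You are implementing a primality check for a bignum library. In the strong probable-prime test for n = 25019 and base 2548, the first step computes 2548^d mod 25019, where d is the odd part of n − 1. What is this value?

n − 1 = 25018 = 2^1 · 12509, so s = 1 and d = 12509.
2548^12509 mod 25019 = 128.

128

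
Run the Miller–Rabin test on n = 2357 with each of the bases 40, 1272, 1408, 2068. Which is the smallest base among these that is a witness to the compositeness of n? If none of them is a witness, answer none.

n − 1 = 2356 = 2^2 · 589, so s = 2 and d = 589.
Base 40: x_0 = 40^589 mod 2357 = 1. x_0 = 1, so 40 is not a witness.
Base 1272: x_0 = 1272^589 mod 2357 = 1. x_0 = 1, so 1272 is not a witness.
Base 1408: x_0 = 1408^589 mod 2357 = 633. x_0 is neither 1 nor 2356, so continue squaring. x_1 = 633^2 mod 2357 = 2356. x_1 ≡ −1, so 1408 is not a witness.
Base 2068: x_0 = 2068^589 mod 2357 = 1. x_0 = 1, so 2068 is not a witness.
No listed base is a witness for 2357.

none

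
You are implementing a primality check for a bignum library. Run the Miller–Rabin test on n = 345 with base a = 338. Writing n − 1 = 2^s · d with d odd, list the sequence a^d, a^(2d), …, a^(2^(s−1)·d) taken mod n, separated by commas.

197, 169, 271

n − 1 = 344 = 2^3 · 43, so s = 3 and d = 43.
x_0 = 338^43 mod 345 = 197.
x_1 = 197^2 mod 345 = 169.
x_2 = 169^2 mod 345 = 271.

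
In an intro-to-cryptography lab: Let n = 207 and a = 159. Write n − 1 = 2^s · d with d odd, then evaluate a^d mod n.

n − 1 = 206 = 2^1 · 103, so s = 1 and d = 103.
159^103 mod 207 = 99.

99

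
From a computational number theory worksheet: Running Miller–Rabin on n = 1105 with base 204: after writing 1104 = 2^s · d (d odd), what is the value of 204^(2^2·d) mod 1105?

391

n − 1 = 1104 = 2^4 · 69, so s = 4 and d = 69.
By repeated squaring, 204^69 ≡ 1054 (mod 1105).
x_0 = 1054.
x_1 = 1054^2 mod 1105 = 391.
x_2 = 391^2 mod 1105 = 391.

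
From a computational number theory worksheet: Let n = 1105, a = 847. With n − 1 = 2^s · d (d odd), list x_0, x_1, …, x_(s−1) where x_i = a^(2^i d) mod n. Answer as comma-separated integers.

n − 1 = 1104 = 2^4 · 69, so s = 4 and d = 69.
x_0 = 847^69 mod 1105 = 1032.
x_1 = 1032^2 mod 1105 = 909.
x_2 = 909^2 mod 1105 = 846.
x_3 = 846^2 mod 1105 = 781.

1032, 909, 846, 781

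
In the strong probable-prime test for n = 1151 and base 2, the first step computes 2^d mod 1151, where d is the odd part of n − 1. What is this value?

n − 1 = 1150 = 2^1 · 575, so s = 1 and d = 575.
Repeated squaring mod 1151: 2^1 ≡ 2, 2^2 ≡ 4, 2^4 ≡ 16, 2^8 ≡ 256, 2^16 ≡ 1080, 2^32 ≡ 437, 2^64 ≡ 1054, 2^128 ≡ 201, 2^256 ≡ 116, 2^512 ≡ 795.
575 = 512 + 32 + 16 + 8 + 4 + 2 + 1, so 2^575 ≡ 795·437·1080·256·16·4·2 ≡ 1 (mod 1151).

1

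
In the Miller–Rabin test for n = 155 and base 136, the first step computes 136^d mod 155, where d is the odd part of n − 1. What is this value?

n − 1 = 154 = 2^1 · 77, so s = 1 and d = 77.
Repeated squaring mod 155: 136^1 ≡ 136, 136^2 ≡ 51, 136^4 ≡ 121, 136^8 ≡ 71, 136^16 ≡ 81, 136^32 ≡ 51, 136^64 ≡ 121.
77 = 64 + 8 + 4 + 1, so 136^77 ≡ 121·71·121·136 ≡ 11 (mod 155).

11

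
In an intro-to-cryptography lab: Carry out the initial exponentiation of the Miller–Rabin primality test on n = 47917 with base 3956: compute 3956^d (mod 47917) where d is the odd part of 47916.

n − 1 = 47916 = 2^2 · 11979, so s = 2 and d = 11979.
3956^11979 mod 47917 = 1.

1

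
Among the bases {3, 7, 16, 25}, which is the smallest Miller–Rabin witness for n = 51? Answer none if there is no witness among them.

3

n − 1 = 50 = 2^1 · 25, so s = 1 and d = 25.
Base 3: x_0 = 3^25 mod 51 = 48. x_0 ∉ {1, 50} and s = 1, so 3 is a Miller–Rabin witness and 51 is composite.
Base 7: x_0 = 7^25 mod 51 = 10. x_0 ∉ {1, 50} and s = 1, so 7 is a Miller–Rabin witness and 51 is composite.
Base 16: x_0 = 16^25 mod 51 = 16. x_0 ∉ {1, 50} and s = 1, so 16 is a Miller–Rabin witness and 51 is composite.
Base 25: x_0 = 25^25 mod 51 = 25. x_0 ∉ {1, 50} and s = 1, so 25 is a Miller–Rabin witness and 51 is composite.
The smallest witness among the given bases is 3.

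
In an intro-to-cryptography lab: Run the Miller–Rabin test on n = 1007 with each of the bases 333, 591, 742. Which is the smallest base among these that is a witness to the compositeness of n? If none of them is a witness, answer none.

333

n − 1 = 1006 = 2^1 · 503, so s = 1 and d = 503.
Base 333: x_0 = 333^503 mod 1007 = 705. x_0 ∉ {1, 1006} and s = 1, so 333 is a Miller–Rabin witness and 1007 is composite.
Base 591: x_0 = 591^503 mod 1007 = 903. x_0 ∉ {1, 1006} and s = 1, so 591 is a Miller–Rabin witness and 1007 is composite.
Base 742: x_0 = 742^503 mod 1007 = 742. x_0 ∉ {1, 1006} and s = 1, so 742 is a Miller–Rabin witness and 1007 is composite.
The smallest witness among the given bases is 333.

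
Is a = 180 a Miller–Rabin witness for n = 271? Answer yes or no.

no

n − 1 = 270 = 2^1 · 135, so s = 1 and d = 135.
Repeated squaring mod 271: 180^1 ≡ 180, 180^2 ≡ 151, 180^4 ≡ 37, 180^8 ≡ 14, 180^16 ≡ 196, 180^32 ≡ 205, 180^64 ≡ 20, 180^128 ≡ 129.
135 = 128 + 4 + 2 + 1, so 180^135 ≡ 129·37·151·180 ≡ 1 (mod 271).
x_0 = 180^135 mod 271 = 1.
x_0 = 1, so 180 is not a witness.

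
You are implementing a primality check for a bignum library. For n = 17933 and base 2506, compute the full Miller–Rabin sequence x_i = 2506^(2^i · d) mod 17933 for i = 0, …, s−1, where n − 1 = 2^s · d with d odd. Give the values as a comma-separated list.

1572, 14363

n − 1 = 17932 = 2^2 · 4483, so s = 2 and d = 4483.
x_0 = 2506^4483 mod 17933 = 1572.
x_1 = 1572^2 mod 17933 = 14363.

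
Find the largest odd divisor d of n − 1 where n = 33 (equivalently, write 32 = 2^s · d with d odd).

1

Halving: 32 → 16 → 8 → 4 → 2 → 1; 1 is odd.
So 32 = 2^5 · 1.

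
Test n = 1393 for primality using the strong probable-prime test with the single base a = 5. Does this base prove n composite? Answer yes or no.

n − 1 = 1392 = 2^4 · 87, so s = 4 and d = 87.
By repeated squaring, 5^87 ≡ 1056 (mod 1393).
x_0 = 5^87 mod 1393 = 1056.
x_0 is neither 1 nor 1392, so continue squaring.
x_1 = 1056^2 mod 1393 = 736.
x_2 = 736^2 mod 1393 = 1212.
x_3 = 1212^2 mod 1393 = 722.
Reached i = s−1 = 3 without hitting −1: 5 is a Miller–Rabin witness and 1393 is composite.

yes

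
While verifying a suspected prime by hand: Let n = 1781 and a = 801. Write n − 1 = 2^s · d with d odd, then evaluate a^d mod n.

n − 1 = 1780 = 2^2 · 445, so s = 2 and d = 445.
Repeated squaring mod 1781: 801^1 ≡ 801, 801^2 ≡ 441, 801^4 ≡ 352, 801^8 ≡ 1015, 801^16 ≡ 807, 801^32 ≡ 1184, 801^64 ≡ 209, 801^128 ≡ 937, 801^256 ≡ 1717.
445 = 256 + 128 + 32 + 16 + 8 + 4 + 1, so 801^445 ≡ 1717·937·1184·807·1015·352·801 ≡ 528 (mod 1781).

528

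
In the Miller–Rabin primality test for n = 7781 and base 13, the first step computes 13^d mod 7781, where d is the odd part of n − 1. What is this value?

n − 1 = 7780 = 2^2 · 1945, so s = 2 and d = 1945.
13^1945 mod 7781 = 3002.

3002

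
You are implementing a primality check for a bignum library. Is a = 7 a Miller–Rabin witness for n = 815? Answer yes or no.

n − 1 = 814 = 2^1 · 407, so s = 1 and d = 407.
Repeated squaring mod 815: 7^1 ≡ 7, 7^2 ≡ 49, 7^4 ≡ 771, 7^8 ≡ 306, 7^16 ≡ 726, 7^32 ≡ 586, 7^64 ≡ 281, 7^128 ≡ 721, 7^256 ≡ 686.
407 = 256 + 128 + 16 + 4 + 2 + 1, so 7^407 ≡ 686·721·726·771·49·7 ≡ 603 (mod 815).
x_0 = 7^407 mod 815 = 603.
x_0 ∉ {1, 814} and s = 1, so 7 is a Miller–Rabin witness and 815 is composite.

yes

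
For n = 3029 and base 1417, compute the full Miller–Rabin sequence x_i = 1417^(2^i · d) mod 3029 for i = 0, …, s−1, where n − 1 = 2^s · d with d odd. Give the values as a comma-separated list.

n − 1 = 3028 = 2^2 · 757, so s = 2 and d = 757.
x_0 = 1417^757 mod 3029 = 2665.
x_1 = 2665^2 mod 3029 = 2249.

2665, 2249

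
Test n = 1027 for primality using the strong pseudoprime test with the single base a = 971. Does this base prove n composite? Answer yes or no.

no

n − 1 = 1026 = 2^1 · 513, so s = 1 and d = 513.
x_0 = 971^513 mod 1027 = 1.
x_0 = 1, so 971 is not a witness.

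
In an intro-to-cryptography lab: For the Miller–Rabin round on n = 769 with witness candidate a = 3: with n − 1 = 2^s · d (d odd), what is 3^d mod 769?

n − 1 = 768 = 2^8 · 3, so s = 8 and d = 3.
3^3 mod 769 = 27.

27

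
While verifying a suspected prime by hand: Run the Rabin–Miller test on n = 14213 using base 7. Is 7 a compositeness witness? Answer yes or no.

yes

n − 1 = 14212 = 2^2 · 3553, so s = 2 and d = 3553.
Repeated squaring mod 14213: 7^1 ≡ 7, 7^2 ≡ 49, 7^4 ≡ 2401, 7^8 ≡ 8536, 7^16 ≡ 7458, 7^32 ≡ 6295, 7^64 ≡ 1181, 7^128 ≡ 1887, 7^256 ≡ 7519, 7^512 ≡ 10260, 7^1024 ≡ 6122, 7^2048 ≡ 13416.
3553 = 2048 + 1024 + 256 + 128 + 64 + 32 + 1, so 7^3553 ≡ 13416·6122·7519·1887·1181·6295·7 ≡ 13780 (mod 14213).
x_0 = 7^3553 mod 14213 = 13780.
x_0 is neither 1 nor 14212, so continue squaring.
x_1 = 13780^2 mod 14213 = 2720.
Reached i = s−1 = 1 without hitting −1: 7 is a Miller–Rabin witness and 14213 is composite.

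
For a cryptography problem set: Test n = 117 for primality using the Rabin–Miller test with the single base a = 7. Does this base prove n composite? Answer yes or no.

n − 1 = 116 = 2^2 · 29, so s = 2 and d = 29.
x_0 = 7^29 mod 117 = 76.
x_0 is neither 1 nor 116, so continue squaring.
x_1 = 76^2 mod 117 = 43.
Reached i = s−1 = 1 without hitting −1: 7 is a Miller–Rabin witness and 117 is composite.

yes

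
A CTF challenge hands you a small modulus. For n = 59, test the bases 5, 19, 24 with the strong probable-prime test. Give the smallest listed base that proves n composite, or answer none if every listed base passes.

n − 1 = 58 = 2^1 · 29, so s = 1 and d = 29.
Base 5: x_0 = 5^29 mod 59 = 1. x_0 = 1, so 5 is not a witness.
Base 19: x_0 = 19^29 mod 59 = 1. x_0 = 1, so 19 is not a witness.
Base 24: x_0 = 24^29 mod 59 = 58. x_0 = 58 ≡ −1, so 24 is not a witness.
No listed base is a witness for 59.

none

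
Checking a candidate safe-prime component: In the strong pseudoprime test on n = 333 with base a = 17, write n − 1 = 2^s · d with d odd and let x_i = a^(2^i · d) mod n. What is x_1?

n − 1 = 332 = 2^2 · 83, so s = 2 and d = 83.
x_0 = 17^83 mod 333 = 143.
x_1 = 143^2 mod 333 = 136.

136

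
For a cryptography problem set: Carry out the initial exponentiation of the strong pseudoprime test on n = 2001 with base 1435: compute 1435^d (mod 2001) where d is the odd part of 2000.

n − 1 = 2000 = 2^4 · 125, so s = 4 and d = 125.
1435^125 mod 2001 = 466.

466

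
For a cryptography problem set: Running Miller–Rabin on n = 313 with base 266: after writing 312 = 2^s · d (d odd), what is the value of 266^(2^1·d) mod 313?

n − 1 = 312 = 2^3 · 39, so s = 3 and d = 39.
Repeated squaring mod 313: 266^1 ≡ 266, 266^2 ≡ 18, 266^4 ≡ 11, 266^8 ≡ 121, 266^16 ≡ 243, 266^32 ≡ 205.
39 = 32 + 4 + 2 + 1, so 266^39 ≡ 205·11·18·266 ≡ 5 (mod 313).
x_0 = 5.
x_1 = 5^2 mod 313 = 25.

25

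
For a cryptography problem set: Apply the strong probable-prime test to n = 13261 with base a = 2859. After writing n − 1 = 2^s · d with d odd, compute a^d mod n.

n − 1 = 13260 = 2^2 · 3315, so s = 2 and d = 3315.
2859^3315 mod 13261 = 10902.

10902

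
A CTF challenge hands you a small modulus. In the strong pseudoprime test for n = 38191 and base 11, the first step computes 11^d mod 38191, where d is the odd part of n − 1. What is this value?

n − 1 = 38190 = 2^1 · 19095, so s = 1 and d = 19095.
11^19095 mod 38191 = 5841.

5841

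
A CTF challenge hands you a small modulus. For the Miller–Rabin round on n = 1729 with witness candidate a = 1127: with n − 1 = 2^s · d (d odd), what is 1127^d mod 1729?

n − 1 = 1728 = 2^6 · 27, so s = 6 and d = 27.
1127^27 mod 1729 = 742.

742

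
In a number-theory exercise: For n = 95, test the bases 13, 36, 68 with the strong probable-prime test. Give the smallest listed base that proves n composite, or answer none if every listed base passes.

n − 1 = 94 = 2^1 · 47, so s = 1 and d = 47.
Base 13: x_0 = 13^47 mod 95 = 2. x_0 ∉ {1, 94} and s = 1, so 13 is a Miller–Rabin witness and 95 is composite.
Base 36: x_0 = 36^47 mod 95 = 61. x_0 ∉ {1, 94} and s = 1, so 36 is a Miller–Rabin witness and 95 is composite.
Base 68: x_0 = 68^47 mod 95 = 7. x_0 ∉ {1, 94} and s = 1, so 68 is a Miller–Rabin witness and 95 is composite.
The smallest witness among the given bases is 13.

13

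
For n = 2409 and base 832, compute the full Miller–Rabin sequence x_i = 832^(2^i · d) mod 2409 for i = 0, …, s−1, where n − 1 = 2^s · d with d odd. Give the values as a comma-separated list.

1228, 2359, 91

n − 1 = 2408 = 2^3 · 301, so s = 3 and d = 301.
x_0 = 832^301 mod 2409 = 1228.
x_1 = 1228^2 mod 2409 = 2359.
x_2 = 2359^2 mod 2409 = 91.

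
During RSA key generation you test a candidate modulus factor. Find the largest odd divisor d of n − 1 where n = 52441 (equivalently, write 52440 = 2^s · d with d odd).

6555

Halving: 52440 → 26220 → 13110 → 6555; 6555 is odd.
So 52440 = 2^3 · 6555.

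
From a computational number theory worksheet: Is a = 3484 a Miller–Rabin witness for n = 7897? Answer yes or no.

yes

n − 1 = 7896 = 2^3 · 987, so s = 3 and d = 987.
x_0 = 3484^987 mod 7897 = 4380.
x_0 is neither 1 nor 7896, so continue squaring.
x_1 = 4380^2 mod 7897 = 2587.
x_2 = 2587^2 mod 7897 = 3810.
Reached i = s−1 = 2 without hitting −1: 3484 is a Miller–Rabin witness and 7897 is composite.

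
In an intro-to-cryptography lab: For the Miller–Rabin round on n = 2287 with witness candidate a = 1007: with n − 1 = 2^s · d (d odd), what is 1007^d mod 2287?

1

n − 1 = 2286 = 2^1 · 1143, so s = 1 and d = 1143.
By repeated squaring, 1007^1143 ≡ 1 (mod 2287).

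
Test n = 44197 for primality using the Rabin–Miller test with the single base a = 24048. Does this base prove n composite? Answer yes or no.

yes

n − 1 = 44196 = 2^2 · 11049, so s = 2 and d = 11049.
Repeated squaring mod 44197: 24048^1 ≡ 24048, 24048^2 ≡ 32756, 24048^4 ≡ 29164, 24048^8 ≡ 11828, 24048^16 ≡ 18079, 24048^32 ≡ 13426, 24048^64 ≡ 22110, 24048^128 ≡ 33280, 24048^256 ≡ 25777, 24048^512 ≡ 40228, 24048^1024 ≡ 18829, 24048^2048 ≡ 27104, 24048^4096 ≡ 28479, 24048^8192 ≡ 38491.
11049 = 8192 + 2048 + 512 + 256 + 32 + 8 + 1, so 24048^11049 ≡ 38491·27104·40228·25777·13426·11828·24048 ≡ 37431 (mod 44197).
x_0 = 24048^11049 mod 44197 = 37431.
x_0 is neither 1 nor 44196, so continue squaring.
x_1 = 37431^2 mod 44197 = 34861.
Reached i = s−1 = 1 without hitting −1: 24048 is a Miller–Rabin witness and 44197 is composite.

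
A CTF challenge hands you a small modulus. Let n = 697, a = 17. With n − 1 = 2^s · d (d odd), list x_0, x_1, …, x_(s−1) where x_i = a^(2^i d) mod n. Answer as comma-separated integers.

n − 1 = 696 = 2^3 · 87, so s = 3 and d = 87.
x_0 = 17^87 mod 697 = 136.
x_1 = 136^2 mod 697 = 374.
x_2 = 374^2 mod 697 = 476.

136, 374, 476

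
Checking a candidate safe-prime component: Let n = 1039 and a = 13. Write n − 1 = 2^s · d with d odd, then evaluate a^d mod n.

1

n − 1 = 1038 = 2^1 · 519, so s = 1 and d = 519.
Repeated squaring mod 1039: 13^1 ≡ 13, 13^2 ≡ 169, 13^4 ≡ 508, 13^8 ≡ 392, 13^16 ≡ 931, 13^32 ≡ 235, 13^64 ≡ 158, 13^128 ≡ 28, 13^256 ≡ 784, 13^512 ≡ 607.
519 = 512 + 4 + 2 + 1, so 13^519 ≡ 607·508·169·13 ≡ 1 (mod 1039).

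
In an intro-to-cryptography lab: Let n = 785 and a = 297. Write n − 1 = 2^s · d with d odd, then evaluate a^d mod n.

n − 1 = 784 = 2^4 · 49, so s = 4 and d = 49.
297^49 mod 785 = 382.

382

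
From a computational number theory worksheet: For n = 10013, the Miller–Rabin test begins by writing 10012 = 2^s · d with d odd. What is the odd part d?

2503

Halving: 10012 → 5006 → 2503; 2503 is odd.
So 10012 = 2^2 · 2503.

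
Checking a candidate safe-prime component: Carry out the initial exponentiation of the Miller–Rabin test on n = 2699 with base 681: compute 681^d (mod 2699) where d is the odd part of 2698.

n − 1 = 2698 = 2^1 · 1349, so s = 1 and d = 1349.
681^1349 mod 2699 = 1.

1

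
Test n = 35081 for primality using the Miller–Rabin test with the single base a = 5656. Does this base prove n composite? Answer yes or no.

n − 1 = 35080 = 2^3 · 4385, so s = 3 and d = 4385.
x_0 = 5656^4385 mod 35081 = 29783.
x_0 is neither 1 nor 35080, so continue squaring.
x_1 = 29783^2 mod 35081 = 4004.
x_2 = 4004^2 mod 35081 = 35080.
x_2 ≡ −1, so 5656 is not a witness.

no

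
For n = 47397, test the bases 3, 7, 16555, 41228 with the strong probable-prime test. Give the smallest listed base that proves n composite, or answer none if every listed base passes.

3

n − 1 = 47396 = 2^2 · 11849, so s = 2 and d = 11849.
Base 3: x_0 = 3^11849 mod 47397 = 4128. x_0 is neither 1 nor 47396, so continue squaring. x_1 = 4128^2 mod 47397 = 24861. Reached i = s−1 = 1 without hitting −1: 3 is a Miller–Rabin witness and 47397 is composite.
Base 7: x_0 = 7^11849 mod 47397 = 23023. x_0 is neither 1 nor 47396, so continue squaring. x_1 = 23023^2 mod 47397 = 17878. Reached i = s−1 = 1 without hitting −1: 7 is a Miller–Rabin witness and 47397 is composite.
Base 16555: x_0 = 16555^11849 mod 47397 = 22603. x_0 is neither 1 nor 47396, so continue squaring. x_1 = 22603^2 mod 47397 = 3346. Reached i = s−1 = 1 without hitting −1: 16555 is a Miller–Rabin witness and 47397 is composite.
Base 41228: x_0 = 41228^11849 mod 47397 = 43760. x_0 is neither 1 nor 47396, so continue squaring. x_1 = 43760^2 mod 47397 = 4006. Reached i = s−1 = 1 without hitting −1: 41228 is a Miller–Rabin witness and 47397 is composite.
The smallest witness among the given bases is 3.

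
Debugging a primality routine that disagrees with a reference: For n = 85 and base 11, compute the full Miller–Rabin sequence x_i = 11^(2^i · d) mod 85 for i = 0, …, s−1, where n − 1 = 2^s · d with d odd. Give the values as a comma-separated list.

61, 66

n − 1 = 84 = 2^2 · 21, so s = 2 and d = 21.
x_0 = 11^21 mod 85 = 61.
x_1 = 61^2 mod 85 = 66.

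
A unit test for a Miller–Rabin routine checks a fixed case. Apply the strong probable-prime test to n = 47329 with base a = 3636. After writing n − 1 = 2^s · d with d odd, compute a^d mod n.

n − 1 = 47328 = 2^5 · 1479, so s = 5 and d = 1479.
By repeated squaring, 3636^1479 ≡ 11800 (mod 47329).

11800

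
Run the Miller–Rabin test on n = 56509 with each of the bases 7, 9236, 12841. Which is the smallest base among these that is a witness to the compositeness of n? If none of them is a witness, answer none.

n − 1 = 56508 = 2^2 · 14127, so s = 2 and d = 14127.
Base 7: x_0 = 7^14127 mod 56509 = 11964. x_0 is neither 1 nor 56508, so continue squaring. x_1 = 11964^2 mod 56509 = 56508. x_1 ≡ −1, so 7 is not a witness.
Base 9236: x_0 = 9236^14127 mod 56509 = 44545. x_0 is neither 1 nor 56508, so continue squaring. x_1 = 44545^2 mod 56509 = 56508. x_1 ≡ −1, so 9236 is not a witness.
Base 12841: x_0 = 12841^14127 mod 56509 = 44545. x_0 is neither 1 nor 56508, so continue squaring. x_1 = 44545^2 mod 56509 = 56508. x_1 ≡ −1, so 12841 is not a witness.
No listed base is a witness for 56509.

none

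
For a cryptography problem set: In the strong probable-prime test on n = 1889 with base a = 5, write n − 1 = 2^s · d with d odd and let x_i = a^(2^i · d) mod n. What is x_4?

1

n − 1 = 1888 = 2^5 · 59, so s = 5 and d = 59.
x_0 = 5^59 mod 1889 = 200.
x_1 = 200^2 mod 1889 = 331.
x_2 = 331^2 mod 1889 = 1888.
x_3 = 1888^2 mod 1889 = 1.
x_4 = 1^2 mod 1889 = 1.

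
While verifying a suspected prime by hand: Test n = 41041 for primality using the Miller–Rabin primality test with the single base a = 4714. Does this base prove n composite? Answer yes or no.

n − 1 = 41040 = 2^4 · 2565, so s = 4 and d = 2565.
x_0 = 4714^2565 mod 41041 = 6313.
x_0 is neither 1 nor 41040, so continue squaring.
x_1 = 6313^2 mod 41041 = 3158.
x_2 = 3158^2 mod 41041 = 1.
x_2 = 1 but x_1 ≠ ±1, a nontrivial square root of 1 — 4714 is a witness and 41041 is composite.

yes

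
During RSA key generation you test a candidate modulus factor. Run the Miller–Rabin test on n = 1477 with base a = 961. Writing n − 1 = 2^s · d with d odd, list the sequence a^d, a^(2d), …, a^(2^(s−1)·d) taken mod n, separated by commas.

1226, 967

n − 1 = 1476 = 2^2 · 369, so s = 2 and d = 369.
x_0 = 961^369 mod 1477 = 1226.
x_1 = 1226^2 mod 1477 = 967.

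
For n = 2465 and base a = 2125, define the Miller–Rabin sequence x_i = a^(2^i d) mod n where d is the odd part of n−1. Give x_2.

n − 1 = 2464 = 2^5 · 77, so s = 5 and d = 77.
x_0 = 2125^77 mod 2465 = 1955.
x_1 = 1955^2 mod 2465 = 1275.
x_2 = 1275^2 mod 2465 = 1190.

1190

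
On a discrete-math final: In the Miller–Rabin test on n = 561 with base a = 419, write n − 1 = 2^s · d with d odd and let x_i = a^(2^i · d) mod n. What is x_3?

n − 1 = 560 = 2^4 · 35, so s = 4 and d = 35.
Repeated squaring mod 561: 419^1 ≡ 419, 419^2 ≡ 529, 419^4 ≡ 463, 419^8 ≡ 67, 419^16 ≡ 1, 419^32 ≡ 1.
35 = 32 + 2 + 1, so 419^35 ≡ 1·529·419 ≡ 56 (mod 561).
x_0 = 56.
x_1 = 56^2 mod 561 = 331.
x_2 = 331^2 mod 561 = 166.
x_3 = 166^2 mod 561 = 67.

67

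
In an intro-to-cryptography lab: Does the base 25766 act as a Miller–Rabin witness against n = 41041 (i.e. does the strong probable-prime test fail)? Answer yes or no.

n − 1 = 41040 = 2^4 · 2565, so s = 4 and d = 2565.
By repeated squaring, 25766^2565 ≡ 39689 (mod 41041).
x_0 = 25766^2565 mod 41041 = 39689.
x_0 is neither 1 nor 41040, so continue squaring.
x_1 = 39689^2 mod 41041 = 22100.
x_2 = 22100^2 mod 41041 = 22100.
x_3 = 22100^2 mod 41041 = 22100.
Reached i = s−1 = 3 without hitting −1: 25766 is a Miller–Rabin witness and 41041 is composite.

yes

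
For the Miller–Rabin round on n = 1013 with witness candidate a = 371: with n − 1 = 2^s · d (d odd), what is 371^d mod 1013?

n − 1 = 1012 = 2^2 · 253, so s = 2 and d = 253.
Repeated squaring mod 1013: 371^1 ≡ 371, 371^2 ≡ 886, 371^4 ≡ 934, 371^8 ≡ 163, 371^16 ≡ 231, 371^32 ≡ 685, 371^64 ≡ 206, 371^128 ≡ 903.
253 = 128 + 64 + 32 + 16 + 8 + 4 + 1, so 371^253 ≡ 903·206·685·231·163·934·371 ≡ 45 (mod 1013).

45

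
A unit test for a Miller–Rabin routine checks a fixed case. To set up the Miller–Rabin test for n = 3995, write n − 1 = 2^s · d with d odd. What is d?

1997

Halving: 3994 → 1997; 1997 is odd.
So 3994 = 2^1 · 1997.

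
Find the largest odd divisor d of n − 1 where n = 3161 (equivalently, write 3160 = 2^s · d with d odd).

Halving: 3160 → 1580 → 790 → 395; 395 is odd.
So 3160 = 2^3 · 395.

395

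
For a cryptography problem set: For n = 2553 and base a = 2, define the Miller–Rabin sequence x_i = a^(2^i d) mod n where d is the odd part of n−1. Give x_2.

1933

n − 1 = 2552 = 2^3 · 319, so s = 3 and d = 319.
x_0 = 2^319 mod 2553 = 392.
x_1 = 392^2 mod 2553 = 484.
x_2 = 484^2 mod 2553 = 1933.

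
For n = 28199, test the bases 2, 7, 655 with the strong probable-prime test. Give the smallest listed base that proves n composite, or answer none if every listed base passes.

n − 1 = 28198 = 2^1 · 14099, so s = 1 and d = 14099.
Base 2: x_0 = 2^14099 mod 28199 = 20733. x_0 ∉ {1, 28198} and s = 1, so 2 is a Miller–Rabin witness and 28199 is composite.
Base 7: x_0 = 7^14099 mod 28199 = 11265. x_0 ∉ {1, 28198} and s = 1, so 7 is a Miller–Rabin witness and 28199 is composite.
Base 655: x_0 = 655^14099 mod 28199 = 27301. x_0 ∉ {1, 28198} and s = 1, so 655 is a Miller–Rabin witness and 28199 is composite.
The smallest witness among the given bases is 2.

2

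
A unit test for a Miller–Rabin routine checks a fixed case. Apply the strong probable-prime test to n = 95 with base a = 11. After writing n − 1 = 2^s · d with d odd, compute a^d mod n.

26

n − 1 = 94 = 2^1 · 47, so s = 1 and d = 47.
Repeated squaring mod 95: 11^1 ≡ 11, 11^2 ≡ 26, 11^4 ≡ 11, 11^8 ≡ 26, 11^16 ≡ 11, 11^32 ≡ 26.
47 = 32 + 8 + 4 + 2 + 1, so 11^47 ≡ 26·26·11·26·11 ≡ 26 (mod 95).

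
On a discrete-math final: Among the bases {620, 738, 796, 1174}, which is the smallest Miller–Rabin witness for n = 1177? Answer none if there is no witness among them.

620

n − 1 = 1176 = 2^3 · 147, so s = 3 and d = 147.
Base 620: x_0 = 620^147 mod 1177 = 1127. x_0 is neither 1 nor 1176, so continue squaring. x_1 = 1127^2 mod 1177 = 146. x_2 = 146^2 mod 1177 = 130. Reached i = s−1 = 2 without hitting −1: 620 is a Miller–Rabin witness and 1177 is composite.
Base 738: x_0 = 738^147 mod 1177 = 430. x_0 is neither 1 nor 1176, so continue squaring. x_1 = 430^2 mod 1177 = 111. x_2 = 111^2 mod 1177 = 551. Reached i = s−1 = 2 without hitting −1: 738 is a Miller–Rabin witness and 1177 is composite.
Base 796: x_0 = 796^147 mod 1177 = 313. x_0 is neither 1 nor 1176, so continue squaring. x_1 = 313^2 mod 1177 = 278. x_2 = 278^2 mod 1177 = 779. Reached i = s−1 = 2 without hitting −1: 796 is a Miller–Rabin witness and 1177 is composite.
Base 1174: x_0 = 1174^147 mod 1177 = 1135. x_0 is neither 1 nor 1176, so continue squaring. x_1 = 1135^2 mod 1177 = 587. x_2 = 587^2 mod 1177 = 885. Reached i = s−1 = 2 without hitting −1: 1174 is a Miller–Rabin witness and 1177 is composite.
The smallest witness among the given bases is 620.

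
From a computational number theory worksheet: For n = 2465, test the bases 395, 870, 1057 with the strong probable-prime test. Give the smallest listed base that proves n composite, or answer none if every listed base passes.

n − 1 = 2464 = 2^5 · 77, so s = 5 and d = 77.
Base 395: x_0 = 395^77 mod 2465 = 650. x_0 is neither 1 nor 2464, so continue squaring. x_1 = 650^2 mod 2465 = 985. x_2 = 985^2 mod 2465 = 1480. x_3 = 1480^2 mod 2465 = 1480. x_4 = 1480^2 mod 2465 = 1480. Reached i = s−1 = 4 without hitting −1: 395 is a Miller–Rabin witness and 2465 is composite.
Base 870: x_0 = 870^77 mod 2465 = 1015. x_0 is neither 1 nor 2464, so continue squaring. x_1 = 1015^2 mod 2465 = 2320. x_2 = 2320^2 mod 2465 = 1305. x_3 = 1305^2 mod 2465 = 2175. x_4 = 2175^2 mod 2465 = 290. Reached i = s−1 = 4 without hitting −1: 870 is a Miller–Rabin witness and 2465 is composite.
Base 1057: x_0 = 1057^77 mod 2465 = 1797. x_0 is neither 1 nor 2464, so continue squaring. x_1 = 1797^2 mod 2465 = 59. x_2 = 59^2 mod 2465 = 1016. x_3 = 1016^2 mod 2465 = 1886. x_4 = 1886^2 mod 2465 = 1. x_4 = 1 but x_3 ≠ ±1, a nontrivial square root of 1 — 1057 is a witness and 2465 is composite.
The smallest witness among the given bases is 395.

395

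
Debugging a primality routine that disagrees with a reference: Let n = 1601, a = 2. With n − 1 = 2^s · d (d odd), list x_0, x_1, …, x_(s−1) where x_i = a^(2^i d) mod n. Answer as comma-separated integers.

n − 1 = 1600 = 2^6 · 25, so s = 6 and d = 25.
x_0 = 2^25 mod 1601 = 674.
x_1 = 674^2 mod 1601 = 1193.
x_2 = 1193^2 mod 1601 = 1561.
x_3 = 1561^2 mod 1601 = 1600.
x_4 = 1600^2 mod 1601 = 1.
x_5 = 1^2 mod 1601 = 1.

674, 1193, 1561, 1600, 1, 1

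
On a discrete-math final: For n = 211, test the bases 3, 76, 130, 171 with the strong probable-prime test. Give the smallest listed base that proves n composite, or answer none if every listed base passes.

n − 1 = 210 = 2^1 · 105, so s = 1 and d = 105.
Base 3: x_0 = 3^105 mod 211 = 210. x_0 = 210 ≡ −1, so 3 is not a witness.
Base 76: x_0 = 76^105 mod 211 = 1. x_0 = 1, so 76 is not a witness.
Base 130: x_0 = 130^105 mod 211 = 210. x_0 = 210 ≡ −1, so 130 is not a witness.
Base 171: x_0 = 171^105 mod 211 = 1. x_0 = 1, so 171 is not a witness.
No listed base is a witness for 211.

none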